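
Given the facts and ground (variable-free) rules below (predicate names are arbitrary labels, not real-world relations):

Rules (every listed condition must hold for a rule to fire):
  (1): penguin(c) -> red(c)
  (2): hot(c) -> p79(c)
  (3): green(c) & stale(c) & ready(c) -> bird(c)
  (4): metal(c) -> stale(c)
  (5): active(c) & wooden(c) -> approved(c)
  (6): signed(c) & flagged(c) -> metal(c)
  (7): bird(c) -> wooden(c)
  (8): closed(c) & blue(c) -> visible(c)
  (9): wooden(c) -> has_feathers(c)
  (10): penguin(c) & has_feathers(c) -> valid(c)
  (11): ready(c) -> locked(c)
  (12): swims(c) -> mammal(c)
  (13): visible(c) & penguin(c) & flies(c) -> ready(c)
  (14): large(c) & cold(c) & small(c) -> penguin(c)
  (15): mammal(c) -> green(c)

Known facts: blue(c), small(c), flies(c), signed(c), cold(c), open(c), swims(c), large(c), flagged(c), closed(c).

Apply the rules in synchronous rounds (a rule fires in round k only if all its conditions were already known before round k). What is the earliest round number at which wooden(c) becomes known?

Round 1 fires (6), (8), (12), (14), giving metal(c), visible(c), mammal(c), penguin(c).
Round 2 fires (1), (4), (13), (15), giving red(c), stale(c), ready(c), green(c).
Round 3 fires (3), (11), giving bird(c), locked(c).
Round 4 fires (7), giving wooden(c).
wooden(c) first appears in round 4.

4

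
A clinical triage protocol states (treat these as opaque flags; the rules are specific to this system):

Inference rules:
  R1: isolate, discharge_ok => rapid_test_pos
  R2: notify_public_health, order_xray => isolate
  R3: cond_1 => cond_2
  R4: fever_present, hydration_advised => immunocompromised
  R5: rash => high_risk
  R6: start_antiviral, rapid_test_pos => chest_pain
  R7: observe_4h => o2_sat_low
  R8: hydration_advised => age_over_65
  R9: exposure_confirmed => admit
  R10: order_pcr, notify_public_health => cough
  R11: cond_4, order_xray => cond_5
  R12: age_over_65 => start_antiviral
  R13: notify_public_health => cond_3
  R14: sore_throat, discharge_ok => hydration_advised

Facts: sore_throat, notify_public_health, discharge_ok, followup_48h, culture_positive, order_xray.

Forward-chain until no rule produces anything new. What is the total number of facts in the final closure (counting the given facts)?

13

Round 1: R2 [notify_public_health, order_xray => isolate]; R13 [notify_public_health => cond_3]; R14 [sore_throat, discharge_ok => hydration_advised]. New: isolate, cond_3, hydration_advised.
Round 2: R1 [isolate, discharge_ok => rapid_test_pos]; R8 [hydration_advised => age_over_65]. New: rapid_test_pos, age_over_65.
Round 3: R12 [age_over_65 => start_antiviral]. New: start_antiviral.
Round 4: R6 [start_antiviral, rapid_test_pos => chest_pain]. New: chest_pain.
Closure: {age_over_65, chest_pain, cond_3, culture_positive, discharge_ok, followup_48h, hydration_advised, isolate, notify_public_health, order_xray, rapid_test_pos, sore_throat, start_antiviral} — 13 facts.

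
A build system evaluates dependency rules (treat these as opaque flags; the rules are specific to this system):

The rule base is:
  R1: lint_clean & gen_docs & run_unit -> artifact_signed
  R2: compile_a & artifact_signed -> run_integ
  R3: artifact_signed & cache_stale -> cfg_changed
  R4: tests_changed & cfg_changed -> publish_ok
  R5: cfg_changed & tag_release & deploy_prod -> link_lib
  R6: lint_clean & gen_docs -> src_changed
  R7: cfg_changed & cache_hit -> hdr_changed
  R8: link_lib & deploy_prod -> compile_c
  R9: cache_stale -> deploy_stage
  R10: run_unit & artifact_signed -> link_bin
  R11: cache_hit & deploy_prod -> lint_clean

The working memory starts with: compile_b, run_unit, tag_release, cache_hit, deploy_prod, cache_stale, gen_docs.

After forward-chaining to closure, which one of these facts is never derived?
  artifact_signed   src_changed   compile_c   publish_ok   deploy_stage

Round 1: R9 [cache_stale -> deploy_stage]; R11 [cache_hit & deploy_prod -> lint_clean]. New: deploy_stage, lint_clean.
Round 2: R1 [lint_clean & gen_docs & run_unit -> artifact_signed]; R6 [lint_clean & gen_docs -> src_changed]. New: artifact_signed, src_changed.
Round 3: R3 [artifact_signed & cache_stale -> cfg_changed]; R10 [run_unit & artifact_signed -> link_bin]. New: cfg_changed, link_bin.
Round 4: R5 [cfg_changed & tag_release & deploy_prod -> link_lib]; R7 [cfg_changed & cache_hit -> hdr_changed]. New: link_lib, hdr_changed.
Round 5: R8 [link_lib & deploy_prod -> compile_c]. New: compile_c.
Derived: deploy_stage (round 1), artifact_signed (round 2), compile_c (round 5), src_changed (round 2). publish_ok never appears in any round.

publish_ok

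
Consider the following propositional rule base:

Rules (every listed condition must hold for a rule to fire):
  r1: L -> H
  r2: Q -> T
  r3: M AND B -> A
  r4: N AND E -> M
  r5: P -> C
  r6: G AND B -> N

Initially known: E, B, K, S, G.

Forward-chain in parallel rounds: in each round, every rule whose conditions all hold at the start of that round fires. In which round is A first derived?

Round 1 — r6, derive N.
Round 2 — r4, derive M.
Round 3 — r3, derive A.
A first appears in round 3.

3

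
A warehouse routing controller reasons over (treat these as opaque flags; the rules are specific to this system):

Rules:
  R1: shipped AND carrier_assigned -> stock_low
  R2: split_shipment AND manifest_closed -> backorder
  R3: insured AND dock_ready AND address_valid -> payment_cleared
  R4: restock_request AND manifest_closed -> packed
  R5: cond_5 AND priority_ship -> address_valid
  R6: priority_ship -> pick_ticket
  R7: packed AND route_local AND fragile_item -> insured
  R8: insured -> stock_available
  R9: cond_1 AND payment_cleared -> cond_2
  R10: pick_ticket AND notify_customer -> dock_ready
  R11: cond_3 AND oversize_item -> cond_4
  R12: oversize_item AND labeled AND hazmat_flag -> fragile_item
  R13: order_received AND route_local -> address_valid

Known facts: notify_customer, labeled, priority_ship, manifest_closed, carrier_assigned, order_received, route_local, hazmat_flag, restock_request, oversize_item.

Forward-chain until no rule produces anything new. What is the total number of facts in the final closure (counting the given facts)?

Round 1: R4 [restock_request AND manifest_closed -> packed]; R6 [priority_ship -> pick_ticket]; R12 [oversize_item AND labeled AND hazmat_flag -> fragile_item]; R13 [order_received AND route_local -> address_valid]. Adds packed, pick_ticket, fragile_item, address_valid.
Round 2: R7 [packed AND route_local AND fragile_item -> insured]; R10 [pick_ticket AND notify_customer -> dock_ready]. Adds insured, dock_ready.
Round 3: R3 [insured AND dock_ready AND address_valid -> payment_cleared]; R8 [insured -> stock_available]. Adds payment_cleared, stock_available.
Closure: {address_valid, carrier_assigned, dock_ready, fragile_item, hazmat_flag, insured, labeled, manifest_closed, notify_customer, order_received, oversize_item, packed, payment_cleared, pick_ticket, priority_ship, restock_request, route_local, stock_available} — 18 facts.

18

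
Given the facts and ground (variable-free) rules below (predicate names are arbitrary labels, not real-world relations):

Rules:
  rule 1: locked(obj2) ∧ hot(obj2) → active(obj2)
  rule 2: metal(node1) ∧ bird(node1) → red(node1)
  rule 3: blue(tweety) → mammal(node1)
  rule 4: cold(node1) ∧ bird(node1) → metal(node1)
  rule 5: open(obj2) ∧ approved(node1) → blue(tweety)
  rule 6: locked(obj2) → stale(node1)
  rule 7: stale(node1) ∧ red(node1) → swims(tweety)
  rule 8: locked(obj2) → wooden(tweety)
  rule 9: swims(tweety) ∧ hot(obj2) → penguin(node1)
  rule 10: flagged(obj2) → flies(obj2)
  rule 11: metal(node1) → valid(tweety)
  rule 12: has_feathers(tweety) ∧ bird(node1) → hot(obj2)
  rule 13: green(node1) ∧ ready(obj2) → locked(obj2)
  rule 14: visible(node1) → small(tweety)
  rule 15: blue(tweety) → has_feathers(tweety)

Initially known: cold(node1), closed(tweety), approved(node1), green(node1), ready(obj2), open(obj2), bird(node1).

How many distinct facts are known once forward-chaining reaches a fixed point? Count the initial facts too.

Round 1 fires rule 4, rule 5, rule 13, giving metal(node1), blue(tweety), locked(obj2).
Round 2 fires rule 2, rule 3, rule 6, rule 8, rule 11, rule 15, giving red(node1), mammal(node1), stale(node1), wooden(tweety), valid(tweety), has_feathers(tweety).
Round 3 fires rule 7, rule 12, giving swims(tweety), hot(obj2).
Round 4 fires rule 1, rule 9, giving active(obj2), penguin(node1).
Closure: {active(obj2), approved(node1), bird(node1), blue(tweety), closed(tweety), cold(node1), green(node1), has_feathers(tweety), hot(obj2), locked(obj2), mammal(node1), metal(node1), open(obj2), penguin(node1), ready(obj2), red(node1), stale(node1), swims(tweety), valid(tweety), wooden(tweety)} — 20 facts.

20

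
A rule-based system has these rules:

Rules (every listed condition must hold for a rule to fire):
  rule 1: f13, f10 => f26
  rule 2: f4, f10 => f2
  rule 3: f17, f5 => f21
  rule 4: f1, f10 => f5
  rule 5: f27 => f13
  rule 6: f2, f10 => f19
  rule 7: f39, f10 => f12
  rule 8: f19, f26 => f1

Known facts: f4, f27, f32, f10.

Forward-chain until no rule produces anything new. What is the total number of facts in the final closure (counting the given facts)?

10

[1] rule 2 [f4, f10 => f2]; rule 5 [f27 => f13]. ⇒ new: f2, f13.
[2] rule 1 [f13, f10 => f26]; rule 6 [f2, f10 => f19]. ⇒ new: f26, f19.
[3] rule 8 [f19, f26 => f1]. ⇒ new: f1.
[4] rule 4 [f1, f10 => f5]. ⇒ new: f5.
Closure: {f1, f10, f13, f19, f2, f26, f27, f32, f4, f5} — 10 facts.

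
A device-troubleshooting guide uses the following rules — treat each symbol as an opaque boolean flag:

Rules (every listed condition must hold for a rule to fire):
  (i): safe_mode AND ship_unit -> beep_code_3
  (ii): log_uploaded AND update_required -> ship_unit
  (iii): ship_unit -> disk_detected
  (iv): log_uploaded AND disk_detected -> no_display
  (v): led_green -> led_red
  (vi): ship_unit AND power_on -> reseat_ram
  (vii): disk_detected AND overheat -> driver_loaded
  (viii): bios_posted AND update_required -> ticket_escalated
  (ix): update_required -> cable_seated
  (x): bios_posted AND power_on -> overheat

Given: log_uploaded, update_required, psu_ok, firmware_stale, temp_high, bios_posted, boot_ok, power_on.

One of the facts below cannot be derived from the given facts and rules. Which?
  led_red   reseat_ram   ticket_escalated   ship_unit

led_red

Round 1: (ii) [log_uploaded AND update_required -> ship_unit]; (viii) [bios_posted AND update_required -> ticket_escalated]; (ix) [update_required -> cable_seated]; (x) [bios_posted AND power_on -> overheat]. Adds ship_unit, ticket_escalated, cable_seated, overheat.
Round 2: (iii) [ship_unit -> disk_detected]; (vi) [ship_unit AND power_on -> reseat_ram]. Adds disk_detected, reseat_ram.
Round 3: (iv) [log_uploaded AND disk_detected -> no_display]; (vii) [disk_detected AND overheat -> driver_loaded]. Adds no_display, driver_loaded.
Derived: reseat_ram (round 2), ship_unit (round 1), ticket_escalated (round 1). led_red never appears in any round.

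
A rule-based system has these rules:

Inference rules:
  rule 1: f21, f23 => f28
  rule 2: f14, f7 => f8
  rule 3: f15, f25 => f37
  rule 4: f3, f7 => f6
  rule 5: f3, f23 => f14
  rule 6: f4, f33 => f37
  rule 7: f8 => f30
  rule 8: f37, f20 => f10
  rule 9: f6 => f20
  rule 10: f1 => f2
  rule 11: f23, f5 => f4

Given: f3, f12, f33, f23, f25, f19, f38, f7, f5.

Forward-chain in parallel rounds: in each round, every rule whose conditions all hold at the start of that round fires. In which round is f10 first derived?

Round 1: rule 4 [f3, f7 => f6]; rule 5 [f3, f23 => f14]; rule 11 [f23, f5 => f4]. Adds f6, f14, f4.
Round 2: rule 2 [f14, f7 => f8]; rule 6 [f4, f33 => f37]; rule 9 [f6 => f20]. Adds f8, f37, f20.
Round 3: rule 7 [f8 => f30]; rule 8 [f37, f20 => f10]. Adds f30, f10.
f10 first appears in round 3.

3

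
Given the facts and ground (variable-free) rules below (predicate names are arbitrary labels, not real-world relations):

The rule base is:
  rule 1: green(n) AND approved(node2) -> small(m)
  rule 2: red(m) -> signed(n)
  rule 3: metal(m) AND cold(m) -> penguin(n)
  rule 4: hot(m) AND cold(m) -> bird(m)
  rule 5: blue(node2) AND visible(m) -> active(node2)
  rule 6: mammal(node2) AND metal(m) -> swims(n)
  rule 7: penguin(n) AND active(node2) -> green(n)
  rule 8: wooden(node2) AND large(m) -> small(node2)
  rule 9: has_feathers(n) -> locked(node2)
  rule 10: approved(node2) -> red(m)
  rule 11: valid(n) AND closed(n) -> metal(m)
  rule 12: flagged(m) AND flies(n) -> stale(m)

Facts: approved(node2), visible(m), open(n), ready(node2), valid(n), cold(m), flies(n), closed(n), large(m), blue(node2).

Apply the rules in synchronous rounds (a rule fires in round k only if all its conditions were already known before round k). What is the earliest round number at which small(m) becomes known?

4

Round 1 — rule 5, rule 10, rule 11, derive active(node2), red(m), metal(m).
Round 2 — rule 2, rule 3, derive signed(n), penguin(n).
Round 3 — rule 7, derive green(n).
Round 4 — rule 1, derive small(m).
small(m) first appears in round 4.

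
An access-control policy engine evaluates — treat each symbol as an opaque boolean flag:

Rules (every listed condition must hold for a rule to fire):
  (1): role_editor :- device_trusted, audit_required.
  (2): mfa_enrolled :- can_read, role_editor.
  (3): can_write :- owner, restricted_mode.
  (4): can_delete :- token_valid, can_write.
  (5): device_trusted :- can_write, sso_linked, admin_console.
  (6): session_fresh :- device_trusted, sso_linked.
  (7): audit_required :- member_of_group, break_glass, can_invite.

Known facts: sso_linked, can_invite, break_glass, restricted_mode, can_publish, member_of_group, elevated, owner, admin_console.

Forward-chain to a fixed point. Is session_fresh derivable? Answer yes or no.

yes

Round 1: (3) [can_write :- owner, restricted_mode.]; (7) [audit_required :- member_of_group, break_glass, can_invite.]. Adds can_write, audit_required.
Round 2: (5) [device_trusted :- can_write, sso_linked, admin_console.]. Adds device_trusted.
Round 3: (1) [role_editor :- device_trusted, audit_required.]; (6) [session_fresh :- device_trusted, sso_linked.]. Adds role_editor, session_fresh.
session_fresh appears in round 3, so it is derivable.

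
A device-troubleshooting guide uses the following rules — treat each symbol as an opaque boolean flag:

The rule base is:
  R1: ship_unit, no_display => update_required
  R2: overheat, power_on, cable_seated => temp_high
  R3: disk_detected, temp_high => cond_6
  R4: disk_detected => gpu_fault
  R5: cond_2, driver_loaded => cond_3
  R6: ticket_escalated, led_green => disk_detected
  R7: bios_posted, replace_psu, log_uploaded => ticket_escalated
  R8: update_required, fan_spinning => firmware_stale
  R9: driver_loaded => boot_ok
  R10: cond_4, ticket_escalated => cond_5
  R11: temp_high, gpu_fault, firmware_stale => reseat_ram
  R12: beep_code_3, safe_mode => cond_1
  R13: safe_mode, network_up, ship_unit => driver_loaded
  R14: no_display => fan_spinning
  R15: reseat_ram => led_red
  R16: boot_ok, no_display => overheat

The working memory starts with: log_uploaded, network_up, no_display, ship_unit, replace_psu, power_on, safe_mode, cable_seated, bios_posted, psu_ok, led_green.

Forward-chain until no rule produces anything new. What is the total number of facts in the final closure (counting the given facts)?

24

[1] R1 [ship_unit, no_display => update_required]; R7 [bios_posted, replace_psu, log_uploaded => ticket_escalated]; R13 [safe_mode, network_up, ship_unit => driver_loaded]; R14 [no_display => fan_spinning]. ⇒ new: update_required, ticket_escalated, driver_loaded, fan_spinning.
[2] R6 [ticket_escalated, led_green => disk_detected]; R8 [update_required, fan_spinning => firmware_stale]; R9 [driver_loaded => boot_ok]. ⇒ new: disk_detected, firmware_stale, boot_ok.
[3] R4 [disk_detected => gpu_fault]; R16 [boot_ok, no_display => overheat]. ⇒ new: gpu_fault, overheat.
[4] R2 [overheat, power_on, cable_seated => temp_high]. ⇒ new: temp_high.
[5] R3 [disk_detected, temp_high => cond_6]; R11 [temp_high, gpu_fault, firmware_stale => reseat_ram]. ⇒ new: cond_6, reseat_ram.
[6] R15 [reseat_ram => led_red]. ⇒ new: led_red.
Closure: {bios_posted, boot_ok, cable_seated, cond_6, disk_detected, driver_loaded, fan_spinning, firmware_stale, gpu_fault, led_green, led_red, log_uploaded, network_up, no_display, overheat, power_on, psu_ok, replace_psu, reseat_ram, safe_mode, ship_unit, temp_high, ticket_escalated, update_required} — 24 facts.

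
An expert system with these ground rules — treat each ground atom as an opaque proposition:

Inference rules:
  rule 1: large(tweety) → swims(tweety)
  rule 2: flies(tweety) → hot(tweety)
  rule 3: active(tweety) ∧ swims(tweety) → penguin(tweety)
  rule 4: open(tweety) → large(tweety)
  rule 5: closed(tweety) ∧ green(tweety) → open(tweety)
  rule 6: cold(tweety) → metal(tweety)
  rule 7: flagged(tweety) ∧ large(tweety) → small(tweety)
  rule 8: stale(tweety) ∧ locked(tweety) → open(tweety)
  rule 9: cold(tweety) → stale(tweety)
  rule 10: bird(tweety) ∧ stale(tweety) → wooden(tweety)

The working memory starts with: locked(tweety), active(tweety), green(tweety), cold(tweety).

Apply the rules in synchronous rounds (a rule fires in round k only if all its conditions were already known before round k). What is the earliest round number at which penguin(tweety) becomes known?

Round 1 fires rule 6, rule 9, giving metal(tweety), stale(tweety).
Round 2 fires rule 8, giving open(tweety).
Round 3 fires rule 4, giving large(tweety).
Round 4 fires rule 1, giving swims(tweety).
Round 5 fires rule 3, giving penguin(tweety).
penguin(tweety) first appears in round 5.

5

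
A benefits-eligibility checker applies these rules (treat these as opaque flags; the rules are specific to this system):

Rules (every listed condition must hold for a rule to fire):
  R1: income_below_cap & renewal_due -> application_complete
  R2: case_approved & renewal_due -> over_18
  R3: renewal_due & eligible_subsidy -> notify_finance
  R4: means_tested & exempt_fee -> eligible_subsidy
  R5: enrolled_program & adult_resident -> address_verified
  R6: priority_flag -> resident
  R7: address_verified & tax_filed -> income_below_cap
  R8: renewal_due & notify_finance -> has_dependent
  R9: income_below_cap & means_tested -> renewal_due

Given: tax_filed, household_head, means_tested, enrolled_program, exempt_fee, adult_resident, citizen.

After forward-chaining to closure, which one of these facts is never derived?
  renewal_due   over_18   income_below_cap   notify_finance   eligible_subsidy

over_18

Round 1 — R4, R5, derive eligible_subsidy, address_verified.
Round 2 — R7, derive income_below_cap.
Round 3 — R9, derive renewal_due.
Round 4 — R1, R3, derive application_complete, notify_finance.
Round 5 — R8, derive has_dependent.
Derived: eligible_subsidy (round 1), renewal_due (round 3), notify_finance (round 4), income_below_cap (round 2). over_18 never appears in any round.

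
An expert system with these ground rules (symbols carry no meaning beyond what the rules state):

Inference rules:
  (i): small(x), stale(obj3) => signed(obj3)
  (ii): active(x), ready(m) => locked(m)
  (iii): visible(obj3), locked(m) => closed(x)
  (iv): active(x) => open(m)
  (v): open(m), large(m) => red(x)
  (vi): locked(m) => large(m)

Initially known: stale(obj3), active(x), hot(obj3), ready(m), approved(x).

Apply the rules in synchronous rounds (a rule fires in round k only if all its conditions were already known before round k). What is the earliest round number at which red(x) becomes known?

3

[1] (ii) [active(x), ready(m) => locked(m)]; (iv) [active(x) => open(m)]. ⇒ new: locked(m), open(m).
[2] (vi) [locked(m) => large(m)]. ⇒ new: large(m).
[3] (v) [open(m), large(m) => red(x)]. ⇒ new: red(x).
red(x) first appears in round 3.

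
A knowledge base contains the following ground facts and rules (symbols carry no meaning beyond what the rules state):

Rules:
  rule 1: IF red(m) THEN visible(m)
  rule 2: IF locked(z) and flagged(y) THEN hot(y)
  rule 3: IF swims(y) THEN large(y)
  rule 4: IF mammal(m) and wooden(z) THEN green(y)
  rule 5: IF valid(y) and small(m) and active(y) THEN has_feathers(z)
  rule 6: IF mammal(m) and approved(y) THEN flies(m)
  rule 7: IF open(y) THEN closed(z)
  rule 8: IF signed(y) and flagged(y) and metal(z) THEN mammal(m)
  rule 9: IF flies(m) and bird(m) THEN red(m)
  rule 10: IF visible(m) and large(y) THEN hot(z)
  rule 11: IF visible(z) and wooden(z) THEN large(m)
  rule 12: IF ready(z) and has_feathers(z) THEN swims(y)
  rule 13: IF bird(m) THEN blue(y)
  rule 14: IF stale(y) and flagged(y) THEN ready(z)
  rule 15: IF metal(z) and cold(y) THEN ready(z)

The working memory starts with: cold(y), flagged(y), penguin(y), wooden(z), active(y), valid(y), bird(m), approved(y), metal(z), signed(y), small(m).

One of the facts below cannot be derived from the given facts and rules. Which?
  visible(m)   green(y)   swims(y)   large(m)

[1] rule 5 [IF valid(y) and small(m) and active(y) THEN has_feathers(z)]; rule 8 [IF signed(y) and flagged(y) and metal(z) THEN mammal(m)]; rule 13 [IF bird(m) THEN blue(y)]; rule 15 [IF metal(z) and cold(y) THEN ready(z)]. ⇒ new: has_feathers(z), mammal(m), blue(y), ready(z).
[2] rule 4 [IF mammal(m) and wooden(z) THEN green(y)]; rule 6 [IF mammal(m) and approved(y) THEN flies(m)]; rule 12 [IF ready(z) and has_feathers(z) THEN swims(y)]. ⇒ new: green(y), flies(m), swims(y).
[3] rule 3 [IF swims(y) THEN large(y)]; rule 9 [IF flies(m) and bird(m) THEN red(m)]. ⇒ new: large(y), red(m).
[4] rule 1 [IF red(m) THEN visible(m)]. ⇒ new: visible(m).
[5] rule 10 [IF visible(m) and large(y) THEN hot(z)]. ⇒ new: hot(z).
Derived: swims(y) (round 2), visible(m) (round 4), green(y) (round 2). large(m) never appears in any round.

large(m)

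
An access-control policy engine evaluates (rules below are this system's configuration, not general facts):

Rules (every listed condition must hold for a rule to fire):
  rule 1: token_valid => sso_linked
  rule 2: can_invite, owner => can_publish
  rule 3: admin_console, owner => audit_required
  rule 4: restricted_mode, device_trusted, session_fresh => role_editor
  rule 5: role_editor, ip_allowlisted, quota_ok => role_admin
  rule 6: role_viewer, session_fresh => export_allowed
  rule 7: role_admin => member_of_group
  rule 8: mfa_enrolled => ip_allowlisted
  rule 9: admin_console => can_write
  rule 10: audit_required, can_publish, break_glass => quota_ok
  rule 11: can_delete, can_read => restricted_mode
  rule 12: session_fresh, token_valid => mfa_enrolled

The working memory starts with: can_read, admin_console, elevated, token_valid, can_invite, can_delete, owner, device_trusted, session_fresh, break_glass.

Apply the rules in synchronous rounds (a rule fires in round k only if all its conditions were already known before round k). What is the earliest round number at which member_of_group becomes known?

[1] rule 1 [token_valid => sso_linked]; rule 2 [can_invite, owner => can_publish]; rule 3 [admin_console, owner => audit_required]; rule 9 [admin_console => can_write]; rule 11 [can_delete, can_read => restricted_mode]; rule 12 [session_fresh, token_valid => mfa_enrolled]. ⇒ new: sso_linked, can_publish, audit_required, can_write, restricted_mode, mfa_enrolled.
[2] rule 4 [restricted_mode, device_trusted, session_fresh => role_editor]; rule 8 [mfa_enrolled => ip_allowlisted]; rule 10 [audit_required, can_publish, break_glass => quota_ok]. ⇒ new: role_editor, ip_allowlisted, quota_ok.
[3] rule 5 [role_editor, ip_allowlisted, quota_ok => role_admin]. ⇒ new: role_admin.
[4] rule 7 [role_admin => member_of_group]. ⇒ new: member_of_group.
member_of_group first appears in round 4.

4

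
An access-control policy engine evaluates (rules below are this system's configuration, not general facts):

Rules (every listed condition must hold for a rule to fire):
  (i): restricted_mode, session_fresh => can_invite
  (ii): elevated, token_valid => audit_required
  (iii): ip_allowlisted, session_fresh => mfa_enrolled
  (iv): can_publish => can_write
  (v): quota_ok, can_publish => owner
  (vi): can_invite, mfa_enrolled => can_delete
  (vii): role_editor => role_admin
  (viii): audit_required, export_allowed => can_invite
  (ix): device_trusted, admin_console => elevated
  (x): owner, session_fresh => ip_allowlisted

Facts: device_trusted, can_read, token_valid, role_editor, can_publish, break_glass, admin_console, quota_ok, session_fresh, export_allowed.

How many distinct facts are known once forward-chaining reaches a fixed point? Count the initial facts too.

19

Round 1: (iv) [can_publish => can_write]; (v) [quota_ok, can_publish => owner]; (vii) [role_editor => role_admin]; (ix) [device_trusted, admin_console => elevated]. New: can_write, owner, role_admin, elevated.
Round 2: (ii) [elevated, token_valid => audit_required]; (x) [owner, session_fresh => ip_allowlisted]. New: audit_required, ip_allowlisted.
Round 3: (iii) [ip_allowlisted, session_fresh => mfa_enrolled]; (viii) [audit_required, export_allowed => can_invite]. New: mfa_enrolled, can_invite.
Round 4: (vi) [can_invite, mfa_enrolled => can_delete]. New: can_delete.
Closure: {admin_console, audit_required, break_glass, can_delete, can_invite, can_publish, can_read, can_write, device_trusted, elevated, export_allowed, ip_allowlisted, mfa_enrolled, owner, quota_ok, role_admin, role_editor, session_fresh, token_valid} — 19 facts.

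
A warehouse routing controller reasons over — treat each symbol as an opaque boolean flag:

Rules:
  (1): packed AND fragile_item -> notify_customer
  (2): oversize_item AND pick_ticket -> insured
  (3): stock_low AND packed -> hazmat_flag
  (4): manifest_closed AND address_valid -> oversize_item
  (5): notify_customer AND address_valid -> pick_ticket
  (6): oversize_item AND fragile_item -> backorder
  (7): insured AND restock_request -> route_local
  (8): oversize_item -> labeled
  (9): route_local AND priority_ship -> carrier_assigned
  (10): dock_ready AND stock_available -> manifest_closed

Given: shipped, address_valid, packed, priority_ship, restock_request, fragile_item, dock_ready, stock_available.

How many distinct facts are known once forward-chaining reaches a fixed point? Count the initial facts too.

17

Round 1: (1) [packed AND fragile_item -> notify_customer]; (10) [dock_ready AND stock_available -> manifest_closed]. Adds notify_customer, manifest_closed.
Round 2: (4) [manifest_closed AND address_valid -> oversize_item]; (5) [notify_customer AND address_valid -> pick_ticket]. Adds oversize_item, pick_ticket.
Round 3: (2) [oversize_item AND pick_ticket -> insured]; (6) [oversize_item AND fragile_item -> backorder]; (8) [oversize_item -> labeled]. Adds insured, backorder, labeled.
Round 4: (7) [insured AND restock_request -> route_local]. Adds route_local.
Round 5: (9) [route_local AND priority_ship -> carrier_assigned]. Adds carrier_assigned.
Closure: {address_valid, backorder, carrier_assigned, dock_ready, fragile_item, insured, labeled, manifest_closed, notify_customer, oversize_item, packed, pick_ticket, priority_ship, restock_request, route_local, shipped, stock_available} — 17 facts.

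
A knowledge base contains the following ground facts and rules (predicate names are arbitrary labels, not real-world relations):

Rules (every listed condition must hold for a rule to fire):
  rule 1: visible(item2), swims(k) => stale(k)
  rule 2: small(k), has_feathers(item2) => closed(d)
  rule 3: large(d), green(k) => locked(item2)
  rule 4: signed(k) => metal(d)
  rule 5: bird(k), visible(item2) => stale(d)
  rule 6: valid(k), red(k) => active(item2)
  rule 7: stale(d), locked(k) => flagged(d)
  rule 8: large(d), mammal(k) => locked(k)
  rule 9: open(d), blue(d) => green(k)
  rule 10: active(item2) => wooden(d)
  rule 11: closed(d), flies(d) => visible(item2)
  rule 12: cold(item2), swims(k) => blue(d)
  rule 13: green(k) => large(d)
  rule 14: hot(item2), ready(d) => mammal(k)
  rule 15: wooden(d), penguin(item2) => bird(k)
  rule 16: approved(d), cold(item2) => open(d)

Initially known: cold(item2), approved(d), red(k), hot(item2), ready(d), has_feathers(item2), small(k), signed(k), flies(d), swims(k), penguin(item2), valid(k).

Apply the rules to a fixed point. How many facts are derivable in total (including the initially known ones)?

28

Round 1: rule 2 [small(k), has_feathers(item2) => closed(d)]; rule 4 [signed(k) => metal(d)]; rule 6 [valid(k), red(k) => active(item2)]; rule 12 [cold(item2), swims(k) => blue(d)]; rule 14 [hot(item2), ready(d) => mammal(k)]; rule 16 [approved(d), cold(item2) => open(d)]. Adds closed(d), metal(d), active(item2), blue(d), mammal(k), open(d).
Round 2: rule 9 [open(d), blue(d) => green(k)]; rule 10 [active(item2) => wooden(d)]; rule 11 [closed(d), flies(d) => visible(item2)]. Adds green(k), wooden(d), visible(item2).
Round 3: rule 1 [visible(item2), swims(k) => stale(k)]; rule 13 [green(k) => large(d)]; rule 15 [wooden(d), penguin(item2) => bird(k)]. Adds stale(k), large(d), bird(k).
Round 4: rule 3 [large(d), green(k) => locked(item2)]; rule 5 [bird(k), visible(item2) => stale(d)]; rule 8 [large(d), mammal(k) => locked(k)]. Adds locked(item2), stale(d), locked(k).
Round 5: rule 7 [stale(d), locked(k) => flagged(d)]. Adds flagged(d).
Closure: {active(item2), approved(d), bird(k), blue(d), closed(d), cold(item2), flagged(d), flies(d), green(k), has_feathers(item2), hot(item2), large(d), locked(item2), locked(k), mammal(k), metal(d), open(d), penguin(item2), ready(d), red(k), signed(k), small(k), stale(d), stale(k), swims(k), valid(k), visible(item2), wooden(d)} — 28 facts.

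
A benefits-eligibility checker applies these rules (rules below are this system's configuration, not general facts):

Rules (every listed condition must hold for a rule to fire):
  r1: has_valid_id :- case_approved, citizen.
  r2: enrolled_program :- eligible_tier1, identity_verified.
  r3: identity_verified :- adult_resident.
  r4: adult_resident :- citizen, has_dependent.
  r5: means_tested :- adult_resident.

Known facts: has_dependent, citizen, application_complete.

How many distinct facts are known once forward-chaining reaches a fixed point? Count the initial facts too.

Round 1 — r4, derive adult_resident.
Round 2 — r3, r5, derive identity_verified, means_tested.
Closure: {adult_resident, application_complete, citizen, has_dependent, identity_verified, means_tested} — 6 facts.

6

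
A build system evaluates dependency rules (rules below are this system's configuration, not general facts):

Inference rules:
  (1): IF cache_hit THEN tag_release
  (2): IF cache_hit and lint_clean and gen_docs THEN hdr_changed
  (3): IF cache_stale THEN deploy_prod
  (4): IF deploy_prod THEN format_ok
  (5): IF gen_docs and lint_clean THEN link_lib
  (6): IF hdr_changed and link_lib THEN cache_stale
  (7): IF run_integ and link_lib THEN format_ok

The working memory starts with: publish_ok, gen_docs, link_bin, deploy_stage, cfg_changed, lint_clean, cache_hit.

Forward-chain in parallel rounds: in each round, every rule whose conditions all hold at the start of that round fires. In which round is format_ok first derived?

4

Round 1 — (1), (2), (5), derive tag_release, hdr_changed, link_lib.
Round 2 — (6), derive cache_stale.
Round 3 — (3), derive deploy_prod.
Round 4 — (4), derive format_ok.
format_ok first appears in round 4.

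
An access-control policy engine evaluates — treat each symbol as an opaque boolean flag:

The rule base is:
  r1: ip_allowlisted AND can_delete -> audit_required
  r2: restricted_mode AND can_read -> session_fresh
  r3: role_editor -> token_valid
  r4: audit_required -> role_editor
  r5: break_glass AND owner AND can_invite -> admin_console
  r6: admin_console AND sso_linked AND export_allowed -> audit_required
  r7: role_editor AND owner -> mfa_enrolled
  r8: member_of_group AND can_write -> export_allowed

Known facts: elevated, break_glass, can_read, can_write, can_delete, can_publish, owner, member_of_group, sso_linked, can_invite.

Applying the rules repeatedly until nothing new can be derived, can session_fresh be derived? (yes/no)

no

[1] r5 [break_glass AND owner AND can_invite -> admin_console]; r8 [member_of_group AND can_write -> export_allowed]. ⇒ new: admin_console, export_allowed.
[2] r6 [admin_console AND sso_linked AND export_allowed -> audit_required]. ⇒ new: audit_required.
[3] r4 [audit_required -> role_editor]. ⇒ new: role_editor.
[4] r3 [role_editor -> token_valid]; r7 [role_editor AND owner -> mfa_enrolled]. ⇒ new: token_valid, mfa_enrolled.
Fixed point reached. session_fresh is concluded only by r2; r2 needs restricted_mode (never derived).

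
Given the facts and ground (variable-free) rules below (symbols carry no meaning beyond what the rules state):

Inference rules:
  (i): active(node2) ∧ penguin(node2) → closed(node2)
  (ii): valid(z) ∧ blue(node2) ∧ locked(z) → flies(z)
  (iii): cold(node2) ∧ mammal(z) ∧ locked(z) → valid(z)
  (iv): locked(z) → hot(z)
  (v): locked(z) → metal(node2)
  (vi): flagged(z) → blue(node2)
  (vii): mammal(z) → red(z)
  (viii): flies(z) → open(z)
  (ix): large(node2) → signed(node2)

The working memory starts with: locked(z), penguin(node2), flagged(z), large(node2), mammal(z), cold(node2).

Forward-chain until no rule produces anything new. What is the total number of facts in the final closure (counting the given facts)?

14

Round 1: (iii) [cold(node2) ∧ mammal(z) ∧ locked(z) → valid(z)]; (iv) [locked(z) → hot(z)]; (v) [locked(z) → metal(node2)]; (vi) [flagged(z) → blue(node2)]; (vii) [mammal(z) → red(z)]; (ix) [large(node2) → signed(node2)]. New: valid(z), hot(z), metal(node2), blue(node2), red(z), signed(node2).
Round 2: (ii) [valid(z) ∧ blue(node2) ∧ locked(z) → flies(z)]. New: flies(z).
Round 3: (viii) [flies(z) → open(z)]. New: open(z).
Closure: {blue(node2), cold(node2), flagged(z), flies(z), hot(z), large(node2), locked(z), mammal(z), metal(node2), open(z), penguin(node2), red(z), signed(node2), valid(z)} — 14 facts.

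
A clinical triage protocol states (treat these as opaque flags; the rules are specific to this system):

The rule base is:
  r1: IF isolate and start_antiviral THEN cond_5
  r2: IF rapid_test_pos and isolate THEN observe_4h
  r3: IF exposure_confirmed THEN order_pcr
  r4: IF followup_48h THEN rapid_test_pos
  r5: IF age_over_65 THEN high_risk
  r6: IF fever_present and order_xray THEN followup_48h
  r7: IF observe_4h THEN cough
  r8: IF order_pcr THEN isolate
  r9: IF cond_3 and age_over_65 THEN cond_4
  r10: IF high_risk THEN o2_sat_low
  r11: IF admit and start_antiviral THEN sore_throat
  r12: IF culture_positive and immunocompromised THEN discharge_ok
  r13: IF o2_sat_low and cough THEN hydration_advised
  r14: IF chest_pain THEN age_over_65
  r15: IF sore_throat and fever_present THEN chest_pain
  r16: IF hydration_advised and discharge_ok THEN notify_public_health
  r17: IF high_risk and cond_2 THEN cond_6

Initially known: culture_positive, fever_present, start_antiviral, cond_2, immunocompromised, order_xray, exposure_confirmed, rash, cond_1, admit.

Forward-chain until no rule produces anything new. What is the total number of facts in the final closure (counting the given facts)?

Round 1 — r3, r6, r11, r12, derive order_pcr, followup_48h, sore_throat, discharge_ok.
Round 2 — r4, r8, r15, derive rapid_test_pos, isolate, chest_pain.
Round 3 — r1, r2, r14, derive cond_5, observe_4h, age_over_65.
Round 4 — r5, r7, derive high_risk, cough.
Round 5 — r10, r17, derive o2_sat_low, cond_6.
Round 6 — r13, derive hydration_advised.
Round 7 — r16, derive notify_public_health.
Closure: {admit, age_over_65, chest_pain, cond_1, cond_2, cond_5, cond_6, cough, culture_positive, discharge_ok, exposure_confirmed, fever_present, followup_48h, high_risk, hydration_advised, immunocompromised, isolate, notify_public_health, o2_sat_low, observe_4h, order_pcr, order_xray, rapid_test_pos, rash, sore_throat, start_antiviral} — 26 facts.

26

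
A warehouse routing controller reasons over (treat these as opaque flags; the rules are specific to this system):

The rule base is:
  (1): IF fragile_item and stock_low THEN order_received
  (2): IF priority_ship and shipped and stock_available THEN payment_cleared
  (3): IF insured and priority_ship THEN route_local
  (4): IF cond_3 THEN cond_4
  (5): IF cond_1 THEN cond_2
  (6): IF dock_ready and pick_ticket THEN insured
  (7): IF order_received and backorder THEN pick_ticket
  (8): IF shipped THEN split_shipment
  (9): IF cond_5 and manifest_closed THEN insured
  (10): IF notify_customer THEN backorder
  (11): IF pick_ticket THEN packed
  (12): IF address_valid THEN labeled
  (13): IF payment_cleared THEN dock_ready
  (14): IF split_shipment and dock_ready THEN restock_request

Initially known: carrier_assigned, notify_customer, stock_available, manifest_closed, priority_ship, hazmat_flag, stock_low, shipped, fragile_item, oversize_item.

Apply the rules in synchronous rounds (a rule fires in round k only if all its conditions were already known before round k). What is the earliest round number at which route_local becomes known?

4

[1] (1) [IF fragile_item and stock_low THEN order_received]; (2) [IF priority_ship and shipped and stock_available THEN payment_cleared]; (8) [IF shipped THEN split_shipment]; (10) [IF notify_customer THEN backorder]. ⇒ new: order_received, payment_cleared, split_shipment, backorder.
[2] (7) [IF order_received and backorder THEN pick_ticket]; (13) [IF payment_cleared THEN dock_ready]. ⇒ new: pick_ticket, dock_ready.
[3] (6) [IF dock_ready and pick_ticket THEN insured]; (11) [IF pick_ticket THEN packed]; (14) [IF split_shipment and dock_ready THEN restock_request]. ⇒ new: insured, packed, restock_request.
[4] (3) [IF insured and priority_ship THEN route_local]. ⇒ new: route_local.
route_local first appears in round 4.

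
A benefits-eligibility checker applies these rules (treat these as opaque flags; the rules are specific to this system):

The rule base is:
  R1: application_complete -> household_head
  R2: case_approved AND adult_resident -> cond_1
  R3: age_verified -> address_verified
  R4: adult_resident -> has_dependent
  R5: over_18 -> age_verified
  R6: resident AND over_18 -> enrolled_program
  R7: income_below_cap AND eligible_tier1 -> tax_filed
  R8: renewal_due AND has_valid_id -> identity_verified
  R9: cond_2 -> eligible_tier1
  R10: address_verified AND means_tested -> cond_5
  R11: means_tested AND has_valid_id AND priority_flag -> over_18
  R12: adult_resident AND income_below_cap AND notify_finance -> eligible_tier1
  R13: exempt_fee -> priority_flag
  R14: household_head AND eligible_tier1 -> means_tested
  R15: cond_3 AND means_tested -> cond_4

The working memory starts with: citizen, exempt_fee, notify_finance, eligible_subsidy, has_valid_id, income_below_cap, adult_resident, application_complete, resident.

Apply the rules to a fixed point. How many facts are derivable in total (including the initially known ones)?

Round 1: R1 [application_complete -> household_head]; R4 [adult_resident -> has_dependent]; R12 [adult_resident AND income_below_cap AND notify_finance -> eligible_tier1]; R13 [exempt_fee -> priority_flag]. Adds household_head, has_dependent, eligible_tier1, priority_flag.
Round 2: R7 [income_below_cap AND eligible_tier1 -> tax_filed]; R14 [household_head AND eligible_tier1 -> means_tested]. Adds tax_filed, means_tested.
Round 3: R11 [means_tested AND has_valid_id AND priority_flag -> over_18]. Adds over_18.
Round 4: R5 [over_18 -> age_verified]; R6 [resident AND over_18 -> enrolled_program]. Adds age_verified, enrolled_program.
Round 5: R3 [age_verified -> address_verified]. Adds address_verified.
Round 6: R10 [address_verified AND means_tested -> cond_5]. Adds cond_5.
Closure: {address_verified, adult_resident, age_verified, application_complete, citizen, cond_5, eligible_subsidy, eligible_tier1, enrolled_program, exempt_fee, has_dependent, has_valid_id, household_head, income_below_cap, means_tested, notify_finance, over_18, priority_flag, resident, tax_filed} — 20 facts.

20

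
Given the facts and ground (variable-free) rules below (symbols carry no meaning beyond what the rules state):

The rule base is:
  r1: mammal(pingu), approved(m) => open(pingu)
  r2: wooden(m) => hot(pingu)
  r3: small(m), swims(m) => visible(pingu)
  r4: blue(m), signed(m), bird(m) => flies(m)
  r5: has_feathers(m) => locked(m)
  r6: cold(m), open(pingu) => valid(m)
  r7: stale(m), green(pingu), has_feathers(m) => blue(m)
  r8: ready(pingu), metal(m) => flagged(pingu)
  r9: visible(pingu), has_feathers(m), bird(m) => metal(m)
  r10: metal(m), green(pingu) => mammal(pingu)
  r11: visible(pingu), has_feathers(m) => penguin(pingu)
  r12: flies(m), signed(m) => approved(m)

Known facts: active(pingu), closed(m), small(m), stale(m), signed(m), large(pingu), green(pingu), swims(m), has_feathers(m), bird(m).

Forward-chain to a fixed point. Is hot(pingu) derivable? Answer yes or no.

no

Round 1: r3 [small(m), swims(m) => visible(pingu)]; r5 [has_feathers(m) => locked(m)]; r7 [stale(m), green(pingu), has_feathers(m) => blue(m)]. Adds visible(pingu), locked(m), blue(m).
Round 2: r4 [blue(m), signed(m), bird(m) => flies(m)]; r9 [visible(pingu), has_feathers(m), bird(m) => metal(m)]; r11 [visible(pingu), has_feathers(m) => penguin(pingu)]. Adds flies(m), metal(m), penguin(pingu).
Round 3: r10 [metal(m), green(pingu) => mammal(pingu)]; r12 [flies(m), signed(m) => approved(m)]. Adds mammal(pingu), approved(m).
Round 4: r1 [mammal(pingu), approved(m) => open(pingu)]. Adds open(pingu).
Fixed point reached. hot(pingu) is concluded only by r2; r2 needs wooden(m) (never derived).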